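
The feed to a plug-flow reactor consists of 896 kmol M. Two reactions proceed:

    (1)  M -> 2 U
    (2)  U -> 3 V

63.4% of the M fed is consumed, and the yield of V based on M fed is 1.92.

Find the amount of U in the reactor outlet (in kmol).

Conversion of M: M consumed = 1ξ₁ = 0.634 × 896 → ξ₁ = 568.1 kmol.
Yield of V: 3ξ₂ / 896 = 1.92 → ξ₂ = 573.4 kmol.
Outlet amounts (n = n₀ + Σ ν·ξ):
  M: 896 − 1(568.1) = 327.9
  U: 0 + 2(568.1) − 1(573.4) = 562.7
  V: 0 + 3(573.4) = 1720

563 kmol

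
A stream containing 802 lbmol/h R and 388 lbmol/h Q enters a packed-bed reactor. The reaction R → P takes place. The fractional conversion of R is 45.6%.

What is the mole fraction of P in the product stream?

R reacted = 0.456 × 802 = 365.7 lbmol/h; ν_R = −1, so ξ = 365.7/1 = 365.7 lbmol/h.
Outlet amounts (n = n₀ + ν ξ):
  R: 802 − 1(365.7) = 436.3
  P: 0 + 1(365.7) = 365.7
  Q: 388 (inert)
Total out = 1190 lbmol/h; y_P = 365.7 / 1190 = 0.3073.

0.307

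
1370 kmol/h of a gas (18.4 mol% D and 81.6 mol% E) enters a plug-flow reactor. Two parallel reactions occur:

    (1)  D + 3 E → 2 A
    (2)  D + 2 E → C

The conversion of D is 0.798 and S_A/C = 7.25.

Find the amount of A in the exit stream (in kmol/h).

315 kmol/h

Conversion of D: D consumed = 0.798 × 252.1 = 201.2 kmol/h = 1ξ₁ + 1ξ₂.
Selectivity: 2ξ₁ / (1ξ₂) = 7.25 → ξ₁ = 3.625 ξ₂.
Substitute: (1·3.625 + 1) ξ₂ = 201.2 → ξ₂ = 43.49 kmol/h, ξ₁ = 157.7 kmol/h.
Outlet amounts (n = n₀ + Σ ν·ξ):
  D: 252.1 − 1(157.7) − 1(43.49) = 50.92
  E: 1118 − 3(157.7) − 2(43.49) = 557.9
  A: 0 + 2(157.7) = 315.3
  C: 0 + 1(43.49) = 43.49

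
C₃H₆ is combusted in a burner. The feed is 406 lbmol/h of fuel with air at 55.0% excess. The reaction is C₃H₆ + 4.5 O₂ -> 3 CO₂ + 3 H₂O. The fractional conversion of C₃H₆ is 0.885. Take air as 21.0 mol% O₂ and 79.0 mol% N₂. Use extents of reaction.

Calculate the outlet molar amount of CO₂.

Stoichiometric O₂ = 4.5 × 406 = 1827 lbmol/h; O₂ fed = 1827 × 1.550 = 2832 lbmol/h.
N₂ fed = 2832 × 79/21 = 10650 lbmol/h.
Fuel reacted = 0.885 × 406 → ξ = 359.3 lbmol/h.
Outlet (n = n₀ + ν ξ):
  C₃H₆: 406 − 1(359.3) = 46.69
  O₂: 2832 − 4.5(359.3) = 1215
  N₂: 10650 (inert)
  CO₂: 0 + 3(359.3) = 1078
  H₂O: 0 + 3(359.3) = 1078

1080 lbmol/h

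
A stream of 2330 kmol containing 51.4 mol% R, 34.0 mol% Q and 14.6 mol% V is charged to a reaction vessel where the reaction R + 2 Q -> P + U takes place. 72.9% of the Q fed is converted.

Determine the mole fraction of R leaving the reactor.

0.445

Q reacted = 0.729 × 792.2 = 577.5 kmol; ν_Q = −2, so ξ = 577.5/2 = 288.8 kmol.
Outlet amounts (n = n₀ + ν ξ):
  R: 1198 − 1(288.8) = 908.9
  Q: 792.2 − 2(288.8) = 214.7
  P: 0 + 1(288.8) = 288.8
  U: 0 + 1(288.8) = 288.8
  V: 340.2 (inert)
Total out = 2041 kmol; y_R = 908.9 / 2041 = 0.4452.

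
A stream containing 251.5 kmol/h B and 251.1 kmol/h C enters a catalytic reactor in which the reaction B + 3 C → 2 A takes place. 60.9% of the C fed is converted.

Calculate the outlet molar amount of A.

C reacted = 0.609 × 251.1 = 152.9 kmol/h; ν_C = −3, so ξ = 152.9/3 = 50.97 kmol/h.
Outlet amounts (n = n₀ + ν ξ):
  B: 251.5 − 1(50.97) = 200.5
  C: 251.1 − 3(50.97) = 98.18
  A: 0 + 2(50.97) = 101.9

102 kmol/h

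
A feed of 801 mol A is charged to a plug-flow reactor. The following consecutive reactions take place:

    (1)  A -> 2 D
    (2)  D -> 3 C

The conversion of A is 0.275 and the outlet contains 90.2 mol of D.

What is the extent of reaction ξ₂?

Conversion of A: A consumed = 1ξ₁ = 0.275 × 801 → ξ₁ = 220.3 mol.
D balance: n_D = 0 + 2ξ₁ − 1ξ₂ = 90.2 → ξ₂ = (2·220.3 − 90.2)/1 = 350.4 mol.
Outlet amounts (n = n₀ + Σ ν·ξ):
  A: 801 − 1(220.3) = 580.7
  D: 0 + 2(220.3) − 1(350.4) = 90.2
  C: 0 + 3(350.4) = 1051

ξ₂ = 350 mol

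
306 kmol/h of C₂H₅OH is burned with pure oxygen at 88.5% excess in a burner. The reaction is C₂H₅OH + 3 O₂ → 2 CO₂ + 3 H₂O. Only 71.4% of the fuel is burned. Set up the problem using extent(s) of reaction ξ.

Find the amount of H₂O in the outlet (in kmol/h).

655 kmol/h

Stoichiometric O₂ = 3 × 306 = 918 kmol/h; O₂ fed = 918 × 1.885 = 1730 kmol/h.
Fuel reacted = 0.714 × 306 → ξ = 218.5 kmol/h.
Outlet (n = n₀ + ν ξ):
  C₂H₅OH: 306 − 1(218.5) = 87.52
  O₂: 1730 − 3(218.5) = 1075
  CO₂: 0 + 2(218.5) = 437
  H₂O: 0 + 3(218.5) = 655.5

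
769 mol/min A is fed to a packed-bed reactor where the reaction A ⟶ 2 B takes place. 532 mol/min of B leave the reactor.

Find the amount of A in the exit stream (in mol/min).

503 mol/min

For B: n = n₀ + 2ξ → 532 = 0 + 2ξ, giving ξ = 266 mol/min.
Outlet amounts (n = n₀ + ν ξ):
  A: 769 − 1(266) = 503
  B: 0 + 2(266) = 532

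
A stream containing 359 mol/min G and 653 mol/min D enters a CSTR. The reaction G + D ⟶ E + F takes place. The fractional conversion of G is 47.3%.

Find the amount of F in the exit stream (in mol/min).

G reacted = 0.473 × 359 = 169.8 mol/min; ν_G = −1, so ξ = 169.8/1 = 169.8 mol/min.
Outlet amounts (n = n₀ + ν ξ):
  G: 359 − 1(169.8) = 189.2
  D: 653 − 1(169.8) = 483.2
  E: 0 + 1(169.8) = 169.8
  F: 0 + 1(169.8) = 169.8

170 mol/min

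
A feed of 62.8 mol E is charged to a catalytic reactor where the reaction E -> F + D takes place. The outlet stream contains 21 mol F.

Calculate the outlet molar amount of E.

For F: n = n₀ + 1ξ → 21 = 0 + 1ξ, giving ξ = 21 mol.
Outlet amounts (n = n₀ + ν ξ):
  E: 62.8 − 1(21) = 41.8
  F: 0 + 1(21) = 21
  D: 0 + 1(21) = 21

41.8 mol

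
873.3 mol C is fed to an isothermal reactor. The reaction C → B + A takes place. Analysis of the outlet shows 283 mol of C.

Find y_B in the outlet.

0.403

For C: n = n₀ − 1ξ → 283 = 873.3 − 1ξ, giving ξ = 590.3 mol.
Outlet amounts (n = n₀ + ν ξ):
  C: 873.3 − 1(590.3) = 283
  B: 0 + 1(590.3) = 590.3
  A: 0 + 1(590.3) = 590.3
Total out = 1464 mol; y_B = 590.3 / 1464 = 0.4033.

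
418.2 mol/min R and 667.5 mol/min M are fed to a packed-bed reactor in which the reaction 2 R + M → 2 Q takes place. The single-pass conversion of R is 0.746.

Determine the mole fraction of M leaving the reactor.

0.55

R reacted = 0.746 × 418.2 = 312 mol/min; ν_R = −2, so ξ = 312/2 = 156 mol/min.
Outlet amounts (n = n₀ + ν ξ):
  R: 418.2 − 2(156) = 106.2
  M: 667.5 − 1(156) = 511.5
  Q: 0 + 2(156) = 312
Total out = 929.7 mol/min; y_M = 511.5 / 929.7 = 0.5502.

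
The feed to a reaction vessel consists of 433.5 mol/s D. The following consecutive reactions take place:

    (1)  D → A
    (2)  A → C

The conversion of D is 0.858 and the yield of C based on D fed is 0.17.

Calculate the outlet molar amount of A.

298 mol/s

Conversion of D: D consumed = 1ξ₁ = 0.858 × 433.5 → ξ₁ = 371.9 mol/s.
Yield of C: 1ξ₂ / 433.5 = 0.17 → ξ₂ = 73.7 mol/s.
Outlet amounts (n = n₀ + Σ ν·ξ):
  D: 433.5 − 1(371.9) = 61.56
  A: 0 + 1(371.9) − 1(73.7) = 298.2
  C: 0 + 1(73.7) = 73.7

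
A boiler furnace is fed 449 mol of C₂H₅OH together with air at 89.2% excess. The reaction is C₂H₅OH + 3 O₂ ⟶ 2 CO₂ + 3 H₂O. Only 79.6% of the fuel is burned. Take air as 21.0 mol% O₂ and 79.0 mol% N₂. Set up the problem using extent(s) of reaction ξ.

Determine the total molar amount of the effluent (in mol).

Stoichiometric O₂ = 3 × 449 = 1347 mol; O₂ fed = 1347 × 1.892 = 2549 mol.
N₂ fed = 2549 × 79/21 = 9587 mol.
Fuel reacted = 0.796 × 449 → ξ = 357.4 mol.
Outlet (n = n₀ + ν ξ):
  C₂H₅OH: 449 − 1(357.4) = 91.6
  O₂: 2549 − 3(357.4) = 1476
  N₂: 9587 (inert)
  CO₂: 0 + 2(357.4) = 714.8
  H₂O: 0 + 3(357.4) = 1072
Total out = 91.6 + 1476 + 9587 + 714.8 + 1072 = 12940 mol.

12900 mol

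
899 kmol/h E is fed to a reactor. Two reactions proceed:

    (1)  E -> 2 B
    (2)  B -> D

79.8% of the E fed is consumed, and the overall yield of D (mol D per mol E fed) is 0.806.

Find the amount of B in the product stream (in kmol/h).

710 kmol/h

Conversion of E: E consumed = 1ξ₁ = 0.798 × 899 → ξ₁ = 717.4 kmol/h.
Yield of D: 1ξ₂ / 899 = 0.806 → ξ₂ = 724.6 kmol/h.
Outlet amounts (n = n₀ + Σ ν·ξ):
  E: 899 − 1(717.4) = 181.6
  B: 0 + 2(717.4) − 1(724.6) = 710.2
  D: 0 + 1(724.6) = 724.6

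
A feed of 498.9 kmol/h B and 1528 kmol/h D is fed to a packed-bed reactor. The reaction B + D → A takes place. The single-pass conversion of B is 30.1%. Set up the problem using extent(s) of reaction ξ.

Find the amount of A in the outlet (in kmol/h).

B reacted = 0.301 × 498.9 = 150.2 kmol/h; ν_B = −1, so ξ = 150.2/1 = 150.2 kmol/h.
Outlet amounts (n = n₀ + ν ξ):
  B: 498.9 − 1(150.2) = 348.7
  D: 1528 − 1(150.2) = 1378
  A: 0 + 1(150.2) = 150.2

150 kmol/h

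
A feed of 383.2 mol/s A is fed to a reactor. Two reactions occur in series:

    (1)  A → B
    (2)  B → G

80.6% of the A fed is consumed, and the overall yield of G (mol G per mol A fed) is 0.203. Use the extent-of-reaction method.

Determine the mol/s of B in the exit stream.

231 mol/s

Conversion of A: A consumed = 1ξ₁ = 0.806 × 383.2 → ξ₁ = 308.9 mol/s.
Yield of G: 1ξ₂ / 383.2 = 0.203 → ξ₂ = 77.79 mol/s.
Outlet amounts (n = n₀ + Σ ν·ξ):
  A: 383.2 − 1(308.9) = 74.34
  B: 0 + 1(308.9) − 1(77.79) = 231.1
  G: 0 + 1(77.79) = 77.79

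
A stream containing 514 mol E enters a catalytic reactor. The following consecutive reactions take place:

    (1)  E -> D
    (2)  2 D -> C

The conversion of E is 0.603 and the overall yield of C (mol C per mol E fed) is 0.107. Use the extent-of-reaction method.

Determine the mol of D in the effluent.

Conversion of E: E consumed = 1ξ₁ = 0.603 × 514 → ξ₁ = 309.9 mol.
Yield of C: 1ξ₂ / 514 = 0.107 → ξ₂ = 55 mol.
Outlet amounts (n = n₀ + Σ ν·ξ):
  E: 514 − 1(309.9) = 204.1
  D: 0 + 1(309.9) − 2(55) = 199.9
  C: 0 + 1(55) = 55

200 mol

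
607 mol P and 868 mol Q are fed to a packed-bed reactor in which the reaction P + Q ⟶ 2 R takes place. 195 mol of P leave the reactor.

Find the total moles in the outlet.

1480 mol

For P: n = n₀ − 1ξ → 195 = 607 − 1ξ, giving ξ = 412 mol.
Outlet amounts (n = n₀ + ν ξ):
  P: 607 − 1(412) = 195
  Q: 868 − 1(412) = 456
  R: 0 + 2(412) = 824
Total out = 195 + 456 + 824 = 1475 mol.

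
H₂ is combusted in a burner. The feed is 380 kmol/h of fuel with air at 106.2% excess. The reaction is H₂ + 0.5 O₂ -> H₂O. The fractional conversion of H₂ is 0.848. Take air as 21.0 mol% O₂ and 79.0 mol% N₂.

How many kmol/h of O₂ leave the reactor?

231 kmol/h

Stoichiometric O₂ = 0.5 × 380 = 190 kmol/h; O₂ fed = 190 × 2.062 = 391.8 kmol/h.
N₂ fed = 391.8 × 79/21 = 1474 kmol/h.
Fuel reacted = 0.848 × 380 → ξ = 322.2 kmol/h.
Outlet (n = n₀ + ν ξ):
  H₂: 380 − 1(322.2) = 57.76
  O₂: 391.8 − 0.5(322.2) = 230.7
  N₂: 1474 (inert)
  H₂O: 0 + 1(322.2) = 322.2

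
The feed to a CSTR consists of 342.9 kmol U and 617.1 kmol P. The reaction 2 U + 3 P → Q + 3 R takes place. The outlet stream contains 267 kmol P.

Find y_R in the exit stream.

0.415

For P: n = n₀ − 3ξ → 267 = 617.1 − 3ξ, giving ξ = 116.7 kmol.
Outlet amounts (n = n₀ + ν ξ):
  U: 342.9 − 2(116.7) = 109.5
  P: 617.1 − 3(116.7) = 267
  Q: 0 + 1(116.7) = 116.7
  R: 0 + 3(116.7) = 350.1
Total out = 843.3 kmol; y_R = 350.1 / 843.3 = 0.4152.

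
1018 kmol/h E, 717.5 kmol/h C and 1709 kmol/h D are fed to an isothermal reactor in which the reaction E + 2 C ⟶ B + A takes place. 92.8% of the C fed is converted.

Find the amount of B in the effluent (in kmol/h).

C reacted = 0.928 × 717.5 = 665.8 kmol/h; ν_C = −2, so ξ = 665.8/2 = 332.9 kmol/h.
Outlet amounts (n = n₀ + ν ξ):
  E: 1018 − 1(332.9) = 685.1
  C: 717.5 − 2(332.9) = 51.66
  B: 0 + 1(332.9) = 332.9
  A: 0 + 1(332.9) = 332.9
  D: 1709 (inert)

333 kmol/h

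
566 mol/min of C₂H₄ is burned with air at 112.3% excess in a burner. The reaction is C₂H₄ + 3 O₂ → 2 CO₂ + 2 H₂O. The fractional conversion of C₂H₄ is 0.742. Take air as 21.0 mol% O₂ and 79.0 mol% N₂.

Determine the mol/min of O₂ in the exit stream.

2340 mol/min

Stoichiometric O₂ = 3 × 566 = 1698 mol/min; O₂ fed = 1698 × 2.123 = 3605 mol/min.
N₂ fed = 3605 × 79/21 = 13560 mol/min.
Fuel reacted = 0.742 × 566 → ξ = 420 mol/min.
Outlet (n = n₀ + ν ξ):
  C₂H₄: 566 − 1(420) = 146
  O₂: 3605 − 3(420) = 2345
  N₂: 13560 (inert)
  CO₂: 0 + 2(420) = 839.9
  H₂O: 0 + 2(420) = 839.9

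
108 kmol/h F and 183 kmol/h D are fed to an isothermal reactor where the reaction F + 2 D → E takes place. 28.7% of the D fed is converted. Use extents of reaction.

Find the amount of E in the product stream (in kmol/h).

26.3 kmol/h

D reacted = 0.287 × 183 = 52.52 kmol/h; ν_D = −2, so ξ = 52.52/2 = 26.26 kmol/h.
Outlet amounts (n = n₀ + ν ξ):
  F: 108 − 1(26.26) = 81.74
  D: 183 − 2(26.26) = 130.5
  E: 0 + 1(26.26) = 26.26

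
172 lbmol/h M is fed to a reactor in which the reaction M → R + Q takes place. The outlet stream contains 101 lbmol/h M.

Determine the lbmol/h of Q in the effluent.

71 lbmol/h

For M: n = n₀ − 1ξ → 101 = 172 − 1ξ, giving ξ = 71 lbmol/h.
Outlet amounts (n = n₀ + ν ξ):
  M: 172 − 1(71) = 101
  R: 0 + 1(71) = 71
  Q: 0 + 1(71) = 71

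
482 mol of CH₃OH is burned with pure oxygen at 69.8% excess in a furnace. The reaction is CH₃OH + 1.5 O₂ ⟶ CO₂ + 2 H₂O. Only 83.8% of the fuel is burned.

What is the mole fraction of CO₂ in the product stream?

0.211

Stoichiometric O₂ = 1.5 × 482 = 723 mol; O₂ fed = 723 × 1.698 = 1228 mol.
Fuel reacted = 0.838 × 482 → ξ = 403.9 mol.
Outlet (n = n₀ + ν ξ):
  CH₃OH: 482 − 1(403.9) = 78.08
  O₂: 1228 − 1.5(403.9) = 621.8
  CO₂: 0 + 1(403.9) = 403.9
  H₂O: 0 + 2(403.9) = 807.8
Total out = 1912 mol; y_CO₂ = 403.9 / 1912 = 0.2113.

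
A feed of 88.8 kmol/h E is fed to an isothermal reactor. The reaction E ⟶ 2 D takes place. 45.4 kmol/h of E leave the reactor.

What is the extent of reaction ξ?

ξ = 43.4 kmol/h

For E: n = n₀ − 1ξ → 45.4 = 88.8 − 1ξ, giving ξ = 43.4 kmol/h.
Outlet amounts (n = n₀ + ν ξ):
  E: 88.8 − 1(43.4) = 45.4
  D: 0 + 2(43.4) = 86.8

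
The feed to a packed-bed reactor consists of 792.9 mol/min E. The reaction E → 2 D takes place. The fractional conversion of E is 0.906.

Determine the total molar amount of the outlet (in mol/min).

E reacted = 0.906 × 792.9 = 718.4 mol/min; ν_E = −1, so ξ = 718.4/1 = 718.4 mol/min.
Outlet amounts (n = n₀ + ν ξ):
  E: 792.9 − 1(718.4) = 74.53
  D: 0 + 2(718.4) = 1437
Total out = 74.53 + 1437 = 1511 mol/min.

1510 mol/min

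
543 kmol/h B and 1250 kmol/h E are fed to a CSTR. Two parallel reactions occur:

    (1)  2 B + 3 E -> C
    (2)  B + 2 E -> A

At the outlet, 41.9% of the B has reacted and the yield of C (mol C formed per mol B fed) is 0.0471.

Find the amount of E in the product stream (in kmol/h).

Yield of C: 1ξ₁ / 543 = 0.0471 → ξ₁ = 25.58 kmol/h.
Conversion of B: 2ξ₁ + 1ξ₂ = 0.419 × 543 = 227.5 → ξ₂ = 176.4 kmol/h.
Outlet amounts (n = n₀ + Σ ν·ξ):
  B: 543 − 2(25.58) − 1(176.4) = 315.5
  E: 1250 − 3(25.58) − 2(176.4) = 820.5
  C: 0 + 1(25.58) = 25.58
  A: 0 + 1(176.4) = 176.4

821 kmol/h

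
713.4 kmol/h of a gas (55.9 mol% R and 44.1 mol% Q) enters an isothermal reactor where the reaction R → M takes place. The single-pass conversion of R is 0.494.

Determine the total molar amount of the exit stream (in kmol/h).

713 kmol/h

R reacted = 0.494 × 398.8 = 197 kmol/h; ν_R = −1, so ξ = 197/1 = 197 kmol/h.
Outlet amounts (n = n₀ + ν ξ):
  R: 398.8 − 1(197) = 201.8
  M: 0 + 1(197) = 197
  Q: 314.6 (inert)
Total out = 201.8 + 197 + 314.6 = 713.4 kmol/h.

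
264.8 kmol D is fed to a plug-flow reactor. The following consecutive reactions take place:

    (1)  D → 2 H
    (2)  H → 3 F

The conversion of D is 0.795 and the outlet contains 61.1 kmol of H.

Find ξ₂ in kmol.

Conversion of D: D consumed = 1ξ₁ = 0.795 × 264.8 → ξ₁ = 210.5 kmol.
H balance: n_H = 0 + 2ξ₁ − 1ξ₂ = 61.1 → ξ₂ = (2·210.5 − 61.1)/1 = 359.9 kmol.
Outlet amounts (n = n₀ + Σ ν·ξ):
  D: 264.8 − 1(210.5) = 54.28
  H: 0 + 2(210.5) − 1(359.9) = 61.1
  F: 0 + 3(359.9) = 1080

ξ₂ = 360 kmol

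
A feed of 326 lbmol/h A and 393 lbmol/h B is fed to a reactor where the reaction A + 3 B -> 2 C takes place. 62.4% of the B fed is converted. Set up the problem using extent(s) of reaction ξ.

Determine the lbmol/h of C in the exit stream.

163 lbmol/h

B reacted = 0.624 × 393 = 245.2 lbmol/h; ν_B = −3, so ξ = 245.2/3 = 81.74 lbmol/h.
Outlet amounts (n = n₀ + ν ξ):
  A: 326 − 1(81.74) = 244.3
  B: 393 − 3(81.74) = 147.8
  C: 0 + 2(81.74) = 163.5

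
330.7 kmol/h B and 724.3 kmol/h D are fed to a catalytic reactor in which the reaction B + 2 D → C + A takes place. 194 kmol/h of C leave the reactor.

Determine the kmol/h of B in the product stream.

For C: n = n₀ + 1ξ → 194 = 0 + 1ξ, giving ξ = 194 kmol/h.
Outlet amounts (n = n₀ + ν ξ):
  B: 330.7 − 1(194) = 136.7
  D: 724.3 − 2(194) = 336.3
  C: 0 + 1(194) = 194
  A: 0 + 1(194) = 194

137 kmol/h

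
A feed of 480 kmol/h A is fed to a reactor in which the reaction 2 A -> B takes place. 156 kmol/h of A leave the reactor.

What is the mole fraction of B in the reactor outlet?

For A: n = n₀ − 2ξ → 156 = 480 − 2ξ, giving ξ = 162 kmol/h.
Outlet amounts (n = n₀ + ν ξ):
  A: 480 − 2(162) = 156
  B: 0 + 1(162) = 162
Total out = 318 kmol/h; y_B = 162 / 318 = 0.5094.

0.509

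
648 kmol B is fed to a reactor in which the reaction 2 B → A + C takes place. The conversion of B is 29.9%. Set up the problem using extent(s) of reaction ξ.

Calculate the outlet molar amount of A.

96.9 kmol

B reacted = 0.299 × 648 = 193.8 kmol; ν_B = −2, so ξ = 193.8/2 = 96.88 kmol.
Outlet amounts (n = n₀ + ν ξ):
  B: 648 − 2(96.88) = 454.2
  A: 0 + 1(96.88) = 96.88
  C: 0 + 1(96.88) = 96.88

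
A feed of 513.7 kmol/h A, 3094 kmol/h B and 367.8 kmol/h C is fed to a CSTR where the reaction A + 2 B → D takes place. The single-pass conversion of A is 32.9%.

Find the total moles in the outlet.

3640 kmol/h

A reacted = 0.329 × 513.7 = 169 kmol/h; ν_A = −1, so ξ = 169/1 = 169 kmol/h.
Outlet amounts (n = n₀ + ν ξ):
  A: 513.7 − 1(169) = 344.7
  B: 3094 − 2(169) = 2756
  D: 0 + 1(169) = 169
  C: 367.8 (inert)
Total out = 344.7 + 2756 + 169 + 367.8 = 3637 kmol/h.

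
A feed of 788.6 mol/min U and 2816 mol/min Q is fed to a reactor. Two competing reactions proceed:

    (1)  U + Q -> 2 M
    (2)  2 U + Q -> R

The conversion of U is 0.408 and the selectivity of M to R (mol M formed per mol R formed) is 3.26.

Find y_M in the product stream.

0.0843

Conversion of U: U consumed = 0.408 × 788.6 = 321.7 mol/min = 1ξ₁ + 2ξ₂.
Selectivity: 2ξ₁ / (1ξ₂) = 3.26 → ξ₁ = 1.63 ξ₂.
Substitute: (1·1.63 + 2) ξ₂ = 321.7 → ξ₂ = 88.64 mol/min, ξ₁ = 144.5 mol/min.
Outlet amounts (n = n₀ + Σ ν·ξ):
  U: 788.6 − 1(144.5) − 2(88.64) = 466.9
  Q: 2816 − 1(144.5) − 1(88.64) = 2583
  M: 0 + 2(144.5) = 289
  R: 0 + 1(88.64) = 88.64
Total out = 3427 mol/min; y_M = 289 / 3427 = 0.08431.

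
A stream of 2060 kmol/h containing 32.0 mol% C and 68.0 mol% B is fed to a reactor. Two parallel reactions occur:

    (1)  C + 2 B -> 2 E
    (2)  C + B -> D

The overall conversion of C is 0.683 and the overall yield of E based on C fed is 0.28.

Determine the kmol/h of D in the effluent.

Yield of E: 2ξ₁ / 659.2 = 0.28 → ξ₁ = 92.29 kmol/h.
Conversion of C: 1ξ₁ + 1ξ₂ = 0.683 × 659.2 = 450.2 → ξ₂ = 357.9 kmol/h.
Outlet amounts (n = n₀ + Σ ν·ξ):
  C: 659.2 − 1(92.29) − 1(357.9) = 209
  B: 1401 − 2(92.29) − 1(357.9) = 858.3
  E: 0 + 2(92.29) = 184.6
  D: 0 + 1(357.9) = 357.9

358 kmol/h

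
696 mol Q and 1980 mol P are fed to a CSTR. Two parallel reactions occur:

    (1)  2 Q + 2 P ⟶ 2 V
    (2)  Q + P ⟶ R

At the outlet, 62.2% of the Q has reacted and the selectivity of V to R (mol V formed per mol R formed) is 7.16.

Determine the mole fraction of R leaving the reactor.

Conversion of Q: Q consumed = 0.622 × 696 = 432.9 mol = 2ξ₁ + 1ξ₂.
Selectivity: 2ξ₁ / (1ξ₂) = 7.16 → ξ₁ = 3.58 ξ₂.
Substitute: (2·3.58 + 1) ξ₂ = 432.9 → ξ₂ = 53.05 mol, ξ₁ = 189.9 mol.
Outlet amounts (n = n₀ + Σ ν·ξ):
  Q: 696 − 2(189.9) − 1(53.05) = 263.1
  P: 1980 − 2(189.9) − 1(53.05) = 1547
  V: 0 + 2(189.9) = 379.9
  R: 0 + 1(53.05) = 53.05
Total out = 2243 mol; y_R = 53.05 / 2243 = 0.02365.

0.0237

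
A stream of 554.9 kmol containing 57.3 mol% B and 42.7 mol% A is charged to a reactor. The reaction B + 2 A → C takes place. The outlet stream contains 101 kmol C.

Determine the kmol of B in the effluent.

217 kmol

For C: n = n₀ + 1ξ → 101 = 0 + 1ξ, giving ξ = 101 kmol.
Outlet amounts (n = n₀ + ν ξ):
  B: 318 − 1(101) = 217
  A: 236.9 − 2(101) = 34.94
  C: 0 + 1(101) = 101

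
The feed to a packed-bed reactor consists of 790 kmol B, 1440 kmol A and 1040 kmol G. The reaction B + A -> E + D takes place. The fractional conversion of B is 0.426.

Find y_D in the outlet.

B reacted = 0.426 × 790 = 336.5 kmol; ν_B = −1, so ξ = 336.5/1 = 336.5 kmol.
Outlet amounts (n = n₀ + ν ξ):
  B: 790 − 1(336.5) = 453.5
  A: 1440 − 1(336.5) = 1103
  E: 0 + 1(336.5) = 336.5
  D: 0 + 1(336.5) = 336.5
  G: 1040 (inert)
Total out = 3270 kmol; y_D = 336.5 / 3270 = 0.1029.

0.103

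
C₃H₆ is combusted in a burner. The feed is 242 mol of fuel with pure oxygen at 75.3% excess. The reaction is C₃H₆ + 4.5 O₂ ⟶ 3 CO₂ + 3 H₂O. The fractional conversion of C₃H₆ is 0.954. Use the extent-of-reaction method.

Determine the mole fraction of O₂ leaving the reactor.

0.384

Stoichiometric O₂ = 4.5 × 242 = 1089 mol; O₂ fed = 1089 × 1.753 = 1909 mol.
Fuel reacted = 0.954 × 242 → ξ = 230.9 mol.
Outlet (n = n₀ + ν ξ):
  C₃H₆: 242 − 1(230.9) = 11.13
  O₂: 1909 − 4.5(230.9) = 870.1
  CO₂: 0 + 3(230.9) = 692.6
  H₂O: 0 + 3(230.9) = 692.6
Total out = 2266 mol; y_O₂ = 870.1 / 2266 = 0.3839.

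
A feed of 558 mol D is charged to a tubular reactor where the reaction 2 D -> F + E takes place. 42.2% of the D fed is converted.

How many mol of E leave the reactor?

118 mol

D reacted = 0.422 × 558 = 235.5 mol; ν_D = −2, so ξ = 235.5/2 = 117.7 mol.
Outlet amounts (n = n₀ + ν ξ):
  D: 558 − 2(117.7) = 322.5
  F: 0 + 1(117.7) = 117.7
  E: 0 + 1(117.7) = 117.7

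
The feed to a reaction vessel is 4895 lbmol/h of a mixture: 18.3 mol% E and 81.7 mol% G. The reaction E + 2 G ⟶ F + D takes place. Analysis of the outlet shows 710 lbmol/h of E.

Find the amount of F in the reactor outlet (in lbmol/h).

For E: n = n₀ − 1ξ → 710 = 895.8 − 1ξ, giving ξ = 185.8 lbmol/h.
Outlet amounts (n = n₀ + ν ξ):
  E: 895.8 − 1(185.8) = 710
  G: 3999 − 2(185.8) = 3628
  F: 0 + 1(185.8) = 185.8
  D: 0 + 1(185.8) = 185.8

186 lbmol/h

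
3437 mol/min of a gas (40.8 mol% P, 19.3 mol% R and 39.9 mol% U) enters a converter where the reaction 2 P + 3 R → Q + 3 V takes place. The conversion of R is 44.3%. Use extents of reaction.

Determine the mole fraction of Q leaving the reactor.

0.0293

R reacted = 0.443 × 663.3 = 293.9 mol/min; ν_R = −3, so ξ = 293.9/3 = 97.95 mol/min.
Outlet amounts (n = n₀ + ν ξ):
  P: 1402 − 2(97.95) = 1206
  R: 663.3 − 3(97.95) = 369.5
  Q: 0 + 1(97.95) = 97.95
  V: 0 + 3(97.95) = 293.9
  U: 1371 (inert)
Total out = 3339 mol/min; y_Q = 97.95 / 3339 = 0.02934.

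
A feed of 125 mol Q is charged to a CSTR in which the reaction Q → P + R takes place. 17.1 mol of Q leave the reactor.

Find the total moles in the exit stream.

233 mol

For Q: n = n₀ − 1ξ → 17.1 = 125 − 1ξ, giving ξ = 107.9 mol.
Outlet amounts (n = n₀ + ν ξ):
  Q: 125 − 1(107.9) = 17.1
  P: 0 + 1(107.9) = 107.9
  R: 0 + 1(107.9) = 107.9
Total out = 17.1 + 107.9 + 107.9 = 232.9 mol.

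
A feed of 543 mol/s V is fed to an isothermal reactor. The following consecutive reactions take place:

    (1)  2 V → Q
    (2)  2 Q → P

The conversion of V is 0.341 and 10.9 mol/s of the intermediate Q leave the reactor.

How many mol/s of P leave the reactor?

Conversion of V: V consumed = 2ξ₁ = 0.341 × 543 → ξ₁ = 92.58 mol/s.
Q balance: n_Q = 0 + 1ξ₁ − 2ξ₂ = 10.9 → ξ₂ = (1·92.58 − 10.9)/2 = 40.84 mol/s.
Outlet amounts (n = n₀ + Σ ν·ξ):
  V: 543 − 2(92.58) = 357.8
  Q: 0 + 1(92.58) − 2(40.84) = 10.9
  P: 0 + 1(40.84) = 40.84

40.8 mol/s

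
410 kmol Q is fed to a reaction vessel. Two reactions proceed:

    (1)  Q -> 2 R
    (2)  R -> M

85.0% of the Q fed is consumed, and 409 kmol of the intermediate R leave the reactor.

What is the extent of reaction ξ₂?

ξ₂ = 288 kmol

Conversion of Q: Q consumed = 1ξ₁ = 0.85 × 410 → ξ₁ = 348.5 kmol.
R balance: n_R = 0 + 2ξ₁ − 1ξ₂ = 409 → ξ₂ = (2·348.5 − 409)/1 = 288 kmol.
Outlet amounts (n = n₀ + Σ ν·ξ):
  Q: 410 − 1(348.5) = 61.5
  R: 0 + 2(348.5) − 1(288) = 409
  M: 0 + 1(288) = 288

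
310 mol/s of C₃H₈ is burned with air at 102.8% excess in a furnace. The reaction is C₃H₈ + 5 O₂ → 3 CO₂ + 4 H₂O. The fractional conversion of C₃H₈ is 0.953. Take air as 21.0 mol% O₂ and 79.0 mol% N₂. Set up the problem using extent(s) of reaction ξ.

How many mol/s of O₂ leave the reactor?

Stoichiometric O₂ = 5 × 310 = 1550 mol/s; O₂ fed = 1550 × 2.028 = 3143 mol/s.
N₂ fed = 3143 × 79/21 = 11830 mol/s.
Fuel reacted = 0.953 × 310 → ξ = 295.4 mol/s.
Outlet (n = n₀ + ν ξ):
  C₃H₈: 310 − 1(295.4) = 14.57
  O₂: 3143 − 5(295.4) = 1666
  N₂: 11830 (inert)
  CO₂: 0 + 3(295.4) = 886.3
  H₂O: 0 + 4(295.4) = 1182

1670 mol/s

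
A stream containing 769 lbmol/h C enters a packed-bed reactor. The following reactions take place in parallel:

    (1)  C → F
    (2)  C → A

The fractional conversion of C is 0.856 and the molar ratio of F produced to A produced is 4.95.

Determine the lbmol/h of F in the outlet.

Conversion of C: C consumed = 0.856 × 769 = 658.3 lbmol/h = 1ξ₁ + 1ξ₂.
Selectivity: 1ξ₁ / (1ξ₂) = 4.95 → ξ₁ = 4.95 ξ₂.
Substitute: (1·4.95 + 1) ξ₂ = 658.3 → ξ₂ = 110.6 lbmol/h, ξ₁ = 547.6 lbmol/h.
Outlet amounts (n = n₀ + Σ ν·ξ):
  C: 769 − 1(547.6) − 1(110.6) = 110.7
  F: 0 + 1(547.6) = 547.6
  A: 0 + 1(110.6) = 110.6

548 lbmol/h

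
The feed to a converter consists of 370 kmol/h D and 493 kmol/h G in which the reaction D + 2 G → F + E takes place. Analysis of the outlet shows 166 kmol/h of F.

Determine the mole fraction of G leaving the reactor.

0.231

For F: n = n₀ + 1ξ → 166 = 0 + 1ξ, giving ξ = 166 kmol/h.
Outlet amounts (n = n₀ + ν ξ):
  D: 370 − 1(166) = 204
  G: 493 − 2(166) = 161
  F: 0 + 1(166) = 166
  E: 0 + 1(166) = 166
Total out = 697 kmol/h; y_G = 161 / 697 = 0.231.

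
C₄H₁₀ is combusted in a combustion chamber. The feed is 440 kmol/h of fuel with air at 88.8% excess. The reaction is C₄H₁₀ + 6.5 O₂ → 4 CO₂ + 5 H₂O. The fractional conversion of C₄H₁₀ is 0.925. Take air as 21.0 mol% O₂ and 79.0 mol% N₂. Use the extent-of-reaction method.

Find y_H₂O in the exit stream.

0.076

Stoichiometric O₂ = 6.5 × 440 = 2860 kmol/h; O₂ fed = 2860 × 1.888 = 5400 kmol/h.
N₂ fed = 5400 × 79/21 = 20310 kmol/h.
Fuel reacted = 0.925 × 440 → ξ = 407 kmol/h.
Outlet (n = n₀ + ν ξ):
  C₄H₁₀: 440 − 1(407) = 33
  O₂: 5400 − 6.5(407) = 2754
  N₂: 20310 (inert)
  CO₂: 0 + 4(407) = 1628
  H₂O: 0 + 5(407) = 2035
Total out = 26760 kmol/h; y_H₂O = 2035 / 26760 = 0.07604.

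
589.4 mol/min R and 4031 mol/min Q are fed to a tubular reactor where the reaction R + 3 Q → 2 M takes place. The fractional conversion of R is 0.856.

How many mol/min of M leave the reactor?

1010 mol/min

R reacted = 0.856 × 589.4 = 504.5 mol/min; ν_R = −1, so ξ = 504.5/1 = 504.5 mol/min.
Outlet amounts (n = n₀ + ν ξ):
  R: 589.4 − 1(504.5) = 84.87
  Q: 4031 − 3(504.5) = 2517
  M: 0 + 2(504.5) = 1009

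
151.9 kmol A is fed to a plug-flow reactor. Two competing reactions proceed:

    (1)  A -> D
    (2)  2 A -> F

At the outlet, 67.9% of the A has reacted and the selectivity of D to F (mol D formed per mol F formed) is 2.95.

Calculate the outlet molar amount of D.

Conversion of A: A consumed = 0.679 × 151.9 = 103.1 kmol = 1ξ₁ + 2ξ₂.
Selectivity: 1ξ₁ / (1ξ₂) = 2.95 → ξ₁ = 2.95 ξ₂.
Substitute: (1·2.95 + 2) ξ₂ = 103.1 → ξ₂ = 20.84 kmol, ξ₁ = 61.47 kmol.
Outlet amounts (n = n₀ + Σ ν·ξ):
  A: 151.9 − 1(61.47) − 2(20.84) = 48.76
  D: 0 + 1(61.47) = 61.47
  F: 0 + 1(20.84) = 20.84

61.5 kmol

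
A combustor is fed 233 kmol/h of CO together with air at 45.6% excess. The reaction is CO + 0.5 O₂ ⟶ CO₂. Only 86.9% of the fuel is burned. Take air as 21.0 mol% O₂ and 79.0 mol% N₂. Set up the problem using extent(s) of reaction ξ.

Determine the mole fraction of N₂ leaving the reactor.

Stoichiometric O₂ = 0.5 × 233 = 116.5 kmol/h; O₂ fed = 116.5 × 1.456 = 169.6 kmol/h.
N₂ fed = 169.6 × 79/21 = 638.1 kmol/h.
Fuel reacted = 0.869 × 233 → ξ = 202.5 kmol/h.
Outlet (n = n₀ + ν ξ):
  CO: 233 − 1(202.5) = 30.52
  O₂: 169.6 − 0.5(202.5) = 68.39
  N₂: 638.1 (inert)
  CO₂: 0 + 1(202.5) = 202.5
Total out = 939.5 kmol/h; y_N₂ = 638.1 / 939.5 = 0.6792.

0.679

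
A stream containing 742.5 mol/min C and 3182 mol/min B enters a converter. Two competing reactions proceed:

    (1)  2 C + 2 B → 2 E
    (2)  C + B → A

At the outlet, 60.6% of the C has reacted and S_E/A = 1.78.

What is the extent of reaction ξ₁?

Conversion of C: C consumed = 0.606 × 742.5 = 450 mol/min = 2ξ₁ + 1ξ₂.
Selectivity: 2ξ₁ / (1ξ₂) = 1.78 → ξ₁ = 0.89 ξ₂.
Substitute: (2·0.89 + 1) ξ₂ = 450 → ξ₂ = 161.9 mol/min, ξ₁ = 144.1 mol/min.
Outlet amounts (n = n₀ + Σ ν·ξ):
  C: 742.5 − 2(144.1) − 1(161.9) = 292.5
  B: 3182 − 2(144.1) − 1(161.9) = 2732
  E: 0 + 2(144.1) = 288.1
  A: 0 + 1(161.9) = 161.9

ξ₁ = 144 mol/min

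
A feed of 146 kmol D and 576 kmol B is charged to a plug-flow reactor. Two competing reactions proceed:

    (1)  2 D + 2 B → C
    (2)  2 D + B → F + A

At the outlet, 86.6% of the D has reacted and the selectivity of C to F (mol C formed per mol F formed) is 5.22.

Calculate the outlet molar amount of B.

Conversion of D: D consumed = 0.866 × 146 = 126.4 kmol = 2ξ₁ + 2ξ₂.
Selectivity: 1ξ₁ / (1ξ₂) = 5.22 → ξ₁ = 5.22 ξ₂.
Substitute: (2·5.22 + 2) ξ₂ = 126.4 → ξ₂ = 10.16 kmol, ξ₁ = 53.05 kmol.
Outlet amounts (n = n₀ + Σ ν·ξ):
  D: 146 − 2(53.05) − 2(10.16) = 19.56
  B: 576 − 2(53.05) − 1(10.16) = 459.7
  C: 0 + 1(53.05) = 53.05
  F: 0 + 1(10.16) = 10.16
  A: 0 + 1(10.16) = 10.16

460 kmol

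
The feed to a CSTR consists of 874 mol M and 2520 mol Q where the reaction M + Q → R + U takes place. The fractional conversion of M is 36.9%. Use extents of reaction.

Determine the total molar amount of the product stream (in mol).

M reacted = 0.369 × 874 = 322.5 mol; ν_M = −1, so ξ = 322.5/1 = 322.5 mol.
Outlet amounts (n = n₀ + ν ξ):
  M: 874 − 1(322.5) = 551.5
  Q: 2520 − 1(322.5) = 2197
  R: 0 + 1(322.5) = 322.5
  U: 0 + 1(322.5) = 322.5
Total out = 551.5 + 2197 + 322.5 + 322.5 = 3394 mol.

3390 mol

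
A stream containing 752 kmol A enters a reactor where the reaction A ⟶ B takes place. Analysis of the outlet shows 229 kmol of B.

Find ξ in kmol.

ξ = 229 kmol

For B: n = n₀ + 1ξ → 229 = 0 + 1ξ, giving ξ = 229 kmol.
Outlet amounts (n = n₀ + ν ξ):
  A: 752 − 1(229) = 523
  B: 0 + 1(229) = 229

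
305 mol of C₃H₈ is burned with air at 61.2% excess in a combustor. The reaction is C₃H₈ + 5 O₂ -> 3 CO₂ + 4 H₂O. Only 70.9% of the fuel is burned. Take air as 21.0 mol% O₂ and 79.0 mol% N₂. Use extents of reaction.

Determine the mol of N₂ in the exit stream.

9250 mol

Stoichiometric O₂ = 5 × 305 = 1525 mol; O₂ fed = 1525 × 1.612 = 2458 mol.
N₂ fed = 2458 × 79/21 = 9248 mol.
Fuel reacted = 0.709 × 305 → ξ = 216.2 mol.
Outlet (n = n₀ + ν ξ):
  C₃H₈: 305 − 1(216.2) = 88.76
  O₂: 2458 − 5(216.2) = 1377
  N₂: 9248 (inert)
  CO₂: 0 + 3(216.2) = 648.7
  H₂O: 0 + 4(216.2) = 865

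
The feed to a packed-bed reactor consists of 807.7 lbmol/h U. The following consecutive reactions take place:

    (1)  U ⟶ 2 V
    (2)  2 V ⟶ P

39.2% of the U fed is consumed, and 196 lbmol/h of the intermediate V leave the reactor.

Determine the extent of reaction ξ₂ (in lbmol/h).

Conversion of U: U consumed = 1ξ₁ = 0.392 × 807.7 → ξ₁ = 316.6 lbmol/h.
V balance: n_V = 0 + 2ξ₁ − 2ξ₂ = 196 → ξ₂ = (2·316.6 − 196)/2 = 218.6 lbmol/h.
Outlet amounts (n = n₀ + Σ ν·ξ):
  U: 807.7 − 1(316.6) = 491.1
  V: 0 + 2(316.6) − 2(218.6) = 196
  P: 0 + 1(218.6) = 218.6

ξ₂ = 219 lbmol/h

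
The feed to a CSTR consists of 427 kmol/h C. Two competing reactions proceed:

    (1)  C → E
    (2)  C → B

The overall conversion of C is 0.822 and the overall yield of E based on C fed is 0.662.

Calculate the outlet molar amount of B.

68.3 kmol/h

Yield of E: 1ξ₁ / 427 = 0.662 → ξ₁ = 282.7 kmol/h.
Conversion of C: 1ξ₁ + 1ξ₂ = 0.822 × 427 = 351 → ξ₂ = 68.32 kmol/h.
Outlet amounts (n = n₀ + Σ ν·ξ):
  C: 427 − 1(282.7) − 1(68.32) = 76.01
  E: 0 + 1(282.7) = 282.7
  B: 0 + 1(68.32) = 68.32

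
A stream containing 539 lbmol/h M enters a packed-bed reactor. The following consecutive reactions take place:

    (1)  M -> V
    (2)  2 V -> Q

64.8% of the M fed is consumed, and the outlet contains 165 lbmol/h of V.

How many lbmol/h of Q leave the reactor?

92.1 lbmol/h

Conversion of M: M consumed = 1ξ₁ = 0.648 × 539 → ξ₁ = 349.3 lbmol/h.
V balance: n_V = 0 + 1ξ₁ − 2ξ₂ = 165 → ξ₂ = (1·349.3 − 165)/2 = 92.14 lbmol/h.
Outlet amounts (n = n₀ + Σ ν·ξ):
  M: 539 − 1(349.3) = 189.7
  V: 0 + 1(349.3) − 2(92.14) = 165
  Q: 0 + 1(92.14) = 92.14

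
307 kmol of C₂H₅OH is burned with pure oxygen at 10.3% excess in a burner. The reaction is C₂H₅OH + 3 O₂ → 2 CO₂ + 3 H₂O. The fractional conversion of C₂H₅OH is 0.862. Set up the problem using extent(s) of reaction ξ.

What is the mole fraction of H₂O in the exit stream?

Stoichiometric O₂ = 3 × 307 = 921 kmol; O₂ fed = 921 × 1.103 = 1016 kmol.
Fuel reacted = 0.862 × 307 → ξ = 264.6 kmol.
Outlet (n = n₀ + ν ξ):
  C₂H₅OH: 307 − 1(264.6) = 42.37
  O₂: 1016 − 3(264.6) = 222
  CO₂: 0 + 2(264.6) = 529.3
  H₂O: 0 + 3(264.6) = 793.9
Total out = 1587 kmol; y_H₂O = 793.9 / 1587 = 0.5001.

0.5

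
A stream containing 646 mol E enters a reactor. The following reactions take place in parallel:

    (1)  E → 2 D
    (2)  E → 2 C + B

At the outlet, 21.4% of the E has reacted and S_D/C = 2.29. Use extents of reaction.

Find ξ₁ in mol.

ξ₁ = 96.2 mol

Conversion of E: E consumed = 0.214 × 646 = 138.2 mol = 1ξ₁ + 1ξ₂.
Selectivity: 2ξ₁ / (2ξ₂) = 2.29 → ξ₁ = 2.29 ξ₂.
Substitute: (1·2.29 + 1) ξ₂ = 138.2 → ξ₂ = 42.02 mol, ξ₁ = 96.22 mol.
Outlet amounts (n = n₀ + Σ ν·ξ):
  E: 646 − 1(96.22) − 1(42.02) = 507.8
  D: 0 + 2(96.22) = 192.4
  C: 0 + 2(42.02) = 84.04
  B: 0 + 1(42.02) = 42.02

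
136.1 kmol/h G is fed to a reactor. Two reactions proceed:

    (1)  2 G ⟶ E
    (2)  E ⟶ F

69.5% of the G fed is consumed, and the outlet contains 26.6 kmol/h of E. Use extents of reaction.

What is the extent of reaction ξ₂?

Conversion of G: G consumed = 2ξ₁ = 0.695 × 136.1 → ξ₁ = 47.29 kmol/h.
E balance: n_E = 0 + 1ξ₁ − 1ξ₂ = 26.6 → ξ₂ = (1·47.29 − 26.6)/1 = 20.69 kmol/h.
Outlet amounts (n = n₀ + Σ ν·ξ):
  G: 136.1 − 2(47.29) = 41.51
  E: 0 + 1(47.29) − 1(20.69) = 26.6
  F: 0 + 1(20.69) = 20.69

ξ₂ = 20.7 kmol/h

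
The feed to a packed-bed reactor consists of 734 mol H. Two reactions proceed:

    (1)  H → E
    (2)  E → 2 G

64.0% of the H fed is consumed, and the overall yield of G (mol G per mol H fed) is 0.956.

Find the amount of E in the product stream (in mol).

Conversion of H: H consumed = 1ξ₁ = 0.64 × 734 → ξ₁ = 469.8 mol.
Yield of G: 2ξ₂ / 734 = 0.956 → ξ₂ = 350.9 mol.
Outlet amounts (n = n₀ + Σ ν·ξ):
  H: 734 − 1(469.8) = 264.2
  E: 0 + 1(469.8) − 1(350.9) = 118.9
  G: 0 + 2(350.9) = 701.7

119 mol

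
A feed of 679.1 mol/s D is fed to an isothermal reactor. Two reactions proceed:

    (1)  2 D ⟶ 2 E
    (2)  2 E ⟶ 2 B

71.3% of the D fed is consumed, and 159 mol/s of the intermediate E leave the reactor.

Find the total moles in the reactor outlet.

679 mol/s

Conversion of D: D consumed = 2ξ₁ = 0.713 × 679.1 → ξ₁ = 242.1 mol/s.
E balance: n_E = 0 + 2ξ₁ − 2ξ₂ = 159 → ξ₂ = (2·242.1 − 159)/2 = 162.6 mol/s.
Outlet amounts (n = n₀ + Σ ν·ξ):
  D: 679.1 − 2(242.1) = 194.9
  E: 0 + 2(242.1) − 2(162.6) = 159
  B: 0 + 2(162.6) = 325.2
Total out = 194.9 + 159 + 325.2 = 679.1 mol/s.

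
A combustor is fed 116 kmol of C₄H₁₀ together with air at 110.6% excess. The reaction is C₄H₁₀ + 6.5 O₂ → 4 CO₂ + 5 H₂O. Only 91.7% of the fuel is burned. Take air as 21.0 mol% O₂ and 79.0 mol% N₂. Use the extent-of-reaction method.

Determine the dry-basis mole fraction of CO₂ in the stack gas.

Stoichiometric O₂ = 6.5 × 116 = 754 kmol; O₂ fed = 754 × 2.106 = 1588 kmol.
N₂ fed = 1588 × 79/21 = 5974 kmol.
Fuel reacted = 0.917 × 116 → ξ = 106.4 kmol.
Outlet (n = n₀ + ν ξ):
  C₄H₁₀: 116 − 1(106.4) = 9.628
  O₂: 1588 − 6.5(106.4) = 896.5
  N₂: 5974 (inert)
  CO₂: 0 + 4(106.4) = 425.5
  H₂O: 0 + 5(106.4) = 531.9
Dry total = 7305 kmol; y_CO₂ (dry) = 425.5 / 7305 = 0.05824.

0.0582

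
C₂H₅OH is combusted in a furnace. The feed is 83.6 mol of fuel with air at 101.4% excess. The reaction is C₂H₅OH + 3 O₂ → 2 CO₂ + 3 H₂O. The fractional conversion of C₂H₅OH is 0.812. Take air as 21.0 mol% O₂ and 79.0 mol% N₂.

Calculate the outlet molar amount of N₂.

1900 mol

Stoichiometric O₂ = 3 × 83.6 = 250.8 mol; O₂ fed = 250.8 × 2.014 = 505.1 mol.
N₂ fed = 505.1 × 79/21 = 1900 mol.
Fuel reacted = 0.812 × 83.6 → ξ = 67.88 mol.
Outlet (n = n₀ + ν ξ):
  C₂H₅OH: 83.6 − 1(67.88) = 15.72
  O₂: 505.1 − 3(67.88) = 301.5
  N₂: 1900 (inert)
  CO₂: 0 + 2(67.88) = 135.8
  H₂O: 0 + 3(67.88) = 203.6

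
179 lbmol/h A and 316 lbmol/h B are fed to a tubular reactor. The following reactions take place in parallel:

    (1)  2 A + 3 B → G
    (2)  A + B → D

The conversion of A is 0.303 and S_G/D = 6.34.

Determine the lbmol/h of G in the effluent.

Conversion of A: A consumed = 0.303 × 179 = 54.24 lbmol/h = 2ξ₁ + 1ξ₂.
Selectivity: 1ξ₁ / (1ξ₂) = 6.34 → ξ₁ = 6.34 ξ₂.
Substitute: (2·6.34 + 1) ξ₂ = 54.24 → ξ₂ = 3.965 lbmol/h, ξ₁ = 25.14 lbmol/h.
Outlet amounts (n = n₀ + Σ ν·ξ):
  A: 179 − 2(25.14) − 1(3.965) = 124.8
  B: 316 − 3(25.14) − 1(3.965) = 236.6
  G: 0 + 1(25.14) = 25.14
  D: 0 + 1(3.965) = 3.965

25.1 lbmol/h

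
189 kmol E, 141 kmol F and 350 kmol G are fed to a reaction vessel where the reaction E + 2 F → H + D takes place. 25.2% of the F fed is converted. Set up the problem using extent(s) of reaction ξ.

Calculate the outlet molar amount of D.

F reacted = 0.252 × 141 = 35.53 kmol; ν_F = −2, so ξ = 35.53/2 = 17.77 kmol.
Outlet amounts (n = n₀ + ν ξ):
  E: 189 − 1(17.77) = 171.2
  F: 141 − 2(17.77) = 105.5
  H: 0 + 1(17.77) = 17.77
  D: 0 + 1(17.77) = 17.77
  G: 350 (inert)

17.8 kmol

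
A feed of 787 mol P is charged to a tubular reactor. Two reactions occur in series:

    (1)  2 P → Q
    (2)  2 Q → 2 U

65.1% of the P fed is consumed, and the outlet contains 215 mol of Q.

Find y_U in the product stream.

0.0776

Conversion of P: P consumed = 2ξ₁ = 0.651 × 787 → ξ₁ = 256.2 mol.
Q balance: n_Q = 0 + 1ξ₁ − 2ξ₂ = 215 → ξ₂ = (1·256.2 − 215)/2 = 20.58 mol.
Outlet amounts (n = n₀ + Σ ν·ξ):
  P: 787 − 2(256.2) = 274.7
  Q: 0 + 1(256.2) − 2(20.58) = 215
  U: 0 + 2(20.58) = 41.17
Total out = 530.8 mol; y_U = 41.17 / 530.8 = 0.07755.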